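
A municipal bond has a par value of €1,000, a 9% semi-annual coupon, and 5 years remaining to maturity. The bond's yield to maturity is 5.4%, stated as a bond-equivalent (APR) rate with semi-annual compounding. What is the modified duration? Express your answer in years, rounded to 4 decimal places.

Periodic yield y = 0.027. First find Macaulay duration:
  t   CF        PV=CF/(1+0.027)^t    t·PV
  1        45.00        43.8169        43.8169
  2        45.00        42.6650        85.3300
  3        45.00        41.5433       124.6300
  4        45.00        40.4511       161.8046
  5        45.00        39.3877       196.9384
  6        45.00        38.3522       230.1130
  7        45.00        37.3439       261.4071
  8        45.00        36.3621       290.8968
  9        45.00        35.4061       318.6552
  10    1,045.00       800.5931     8,005.9312
  Σ                  1,155.9215     9,719.5231
P = 1,155.9215; Macaulay duration = 9,719.5231 / 1,155.9215 = 8.40846 half-year periods = 4.20423 years.
Modified duration = D_Mac / (1 + y) = 4.20423 / 1.027 = 4.09370 years.

4.0937 years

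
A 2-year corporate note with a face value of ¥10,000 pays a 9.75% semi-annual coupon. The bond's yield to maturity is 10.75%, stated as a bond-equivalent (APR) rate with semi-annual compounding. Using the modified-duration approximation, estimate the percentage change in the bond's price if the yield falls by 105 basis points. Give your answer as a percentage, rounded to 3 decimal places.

+1.857%

Periodic yield y = 0.05375. Modified duration first:
  t   CF        PV=CF/(1+0.05375)^t    t·PV
  1       487.50       462.6335       462.6335
  2       487.50       439.0353       878.0706
  3       487.50       416.6409     1,249.9226
  4    10,487.50     8,505.9265    34,023.7058
  Σ                  9,824.2361    36,614.3325
P = 9,824.2361; D_Mac = 3.72694 half-year periods = 1.86347 yrs; D_mod = 1.86347/(1+0.05375) = 1.76842 yrs.
ΔP/P ≈ -D_mod · Δy = -1.76842 × (-0.0105) = +0.018568 = +1.8568%.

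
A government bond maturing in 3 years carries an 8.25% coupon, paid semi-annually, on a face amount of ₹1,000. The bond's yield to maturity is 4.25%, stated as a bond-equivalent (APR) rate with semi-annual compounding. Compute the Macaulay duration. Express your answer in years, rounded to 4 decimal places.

2.7349 years

Periodic yield y = 0.02125. Discount each cash flow and weight by its period:
  t   CF        PV=CF/(1+0.02125)^t    t·PV
  1        41.25        40.3917        40.3917
  2        41.25        39.5512        79.1024
  3        41.25        38.7282       116.1847
  4        41.25        37.9224       151.6896
  5        41.25        37.1333       185.6665
  6     1,041.25       917.8307     5,506.9844
  Σ                  1,111.5576     6,080.0193
Price P = Σ PV = 1,111.5576.
Macaulay duration = Σ(t·PV) / P = 6,080.0193 / 1,111.5576 = 5.46982 half-year periods.
In years: 5.46982 / 2 = 2.73491 years.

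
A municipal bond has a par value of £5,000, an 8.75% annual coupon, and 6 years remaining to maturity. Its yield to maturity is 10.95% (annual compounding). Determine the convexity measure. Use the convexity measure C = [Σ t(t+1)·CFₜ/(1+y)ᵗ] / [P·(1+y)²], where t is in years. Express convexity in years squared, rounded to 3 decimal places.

With y = 0.1095:
  t   CF        PV=CF/(1+0.1095)^t    t·PV        t(t+1)·PV
  1       437.50       394.3218       394.3218         788.6435
  2       437.50       355.4049       710.8099       2,132.4296
  3       437.50       320.3289       960.9867       3,843.9469
  4       437.50       288.7147     1,154.8586       5,774.2931
  5       437.50       260.2205     1,301.1026       7,806.6153
  6     5,437.50     2,914.9790    17,489.8740     122,429.1181
  Σ                  4,533.9698    22,011.9535     142,775.0465
P = 4,533.9698.
Convexity = Σ t(t+1)·PV / [P·(1+y)²] = 142,775.0465 / (4,533.9698 × 1.230990) = 25.58109.

25.581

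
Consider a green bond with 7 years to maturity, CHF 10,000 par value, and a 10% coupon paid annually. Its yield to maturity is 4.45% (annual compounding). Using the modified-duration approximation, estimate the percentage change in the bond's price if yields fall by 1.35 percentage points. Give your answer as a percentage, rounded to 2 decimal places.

+7.22%

Periodic yield y = 0.0445. Modified duration first:
  t   CF        PV=CF/(1+0.0445)^t    t·PV
  1     1,000.00       957.3959       957.3959
  2     1,000.00       916.6069     1,833.2138
  3     1,000.00       877.5557     2,632.6670
  4     1,000.00       840.1682     3,360.6727
  5     1,000.00       804.3735     4,021.8677
  6     1,000.00       770.1039     4,620.6235
  7    11,000.00     8,110.2375    56,771.6628
  Σ                 13,276.4416    74,198.1034
P = 13,276.4416; D_Mac = 5.58870 yrs; D_mod = 5.58870/(1+0.0445) = 5.35060 yrs.
ΔP/P ≈ -D_mod · Δy = -5.35060 × (-0.0135) = +0.072233 = +7.2233%.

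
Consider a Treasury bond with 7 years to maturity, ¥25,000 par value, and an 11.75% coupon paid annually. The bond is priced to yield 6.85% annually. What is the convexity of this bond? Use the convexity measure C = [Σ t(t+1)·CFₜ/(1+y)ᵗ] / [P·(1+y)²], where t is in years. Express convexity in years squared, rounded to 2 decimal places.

33.92

With y = 0.0685:
  t   CF        PV=CF/(1+0.0685)^t    t·PV        t(t+1)·PV
  1     2,937.50     2,749.1811     2,749.1811       5,498.3622
  2     2,937.50     2,572.9350     5,145.8701      15,437.6103
  3     2,937.50     2,407.9879     7,223.9636      28,895.8545
  4     2,937.50     2,253.6152     9,014.4609      45,072.3046
  5     2,937.50     2,109.1392    10,545.6960      63,274.1759
  6     2,937.50     1,973.9253    11,843.5519      82,904.8631
  7    27,937.50    17,569.7610   122,988.3273     983,906.6185
  Σ                 31,636.5448   169,511.0509   1,224,989.7891
P = 31,636.5448.
Convexity = Σ t(t+1)·PV / [P·(1+y)²] = 1,224,989.7891 / (31,636.5448 × 1.141692) = 33.91520.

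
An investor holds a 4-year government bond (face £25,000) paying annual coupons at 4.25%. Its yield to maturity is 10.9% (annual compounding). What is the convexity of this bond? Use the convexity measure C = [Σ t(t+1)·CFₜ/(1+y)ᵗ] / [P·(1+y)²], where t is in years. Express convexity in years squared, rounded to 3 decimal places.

With y = 0.109:
  t   CF        PV=CF/(1+0.109)^t    t·PV        t(t+1)·PV
  1     1,062.50       958.0703       958.0703       1,916.1407
  2     1,062.50       863.9047     1,727.8094       5,183.4283
  3     1,062.50       778.9943     2,336.9830       9,347.9320
  4    26,062.50    17,230.1829    68,920.7316     344,603.6581
  Σ                 19,831.1523    73,943.5944     361,051.1592
P = 19,831.1523.
Convexity = Σ t(t+1)·PV / [P·(1+y)²] = 361,051.1592 / (19,831.1523 × 1.229881) = 14.80327.

14.803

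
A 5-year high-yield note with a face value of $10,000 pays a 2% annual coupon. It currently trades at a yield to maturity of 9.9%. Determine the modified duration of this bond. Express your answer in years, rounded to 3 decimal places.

4.333 years

Periodic yield y = 0.099. First find Macaulay duration:
  t   CF        PV=CF/(1+0.099)^t    t·PV
  1       200.00       181.9836       181.9836
  2       200.00       165.5902       331.1804
  3       200.00       150.6735       452.0205
  4       200.00       137.1006       548.4022
  5    10,200.00     6,362.2643    31,811.3217
  Σ                  6,997.6122    33,324.9085
P = 6,997.6122; Macaulay duration = 33,324.9085 / 6,997.6122 = 4.76233 years.
Modified duration = D_Mac / (1 + y) = 4.76233 / 1.099 = 4.33333 years.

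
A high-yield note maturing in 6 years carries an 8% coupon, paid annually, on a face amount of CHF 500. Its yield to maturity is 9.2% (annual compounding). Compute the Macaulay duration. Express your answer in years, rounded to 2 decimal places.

Periodic yield y = 0.092. Discount each cash flow and weight by its year:
  t   CF        PV=CF/(1+0.092)^t    t·PV
  1        40.00        36.6300        36.6300
  2        40.00        33.5440        67.0880
  3        40.00        30.7179        92.1538
  4        40.00        28.1300       112.5199
  5        40.00        25.7601       128.8003
  6       540.00       318.4622     1,910.7734
  Σ                    473.2442     2,347.9654
Price P = Σ PV = 473.2442.
Macaulay duration = Σ(t·PV) / P = 2,347.9654 / 473.2442 = 4.96142 years.

4.96 years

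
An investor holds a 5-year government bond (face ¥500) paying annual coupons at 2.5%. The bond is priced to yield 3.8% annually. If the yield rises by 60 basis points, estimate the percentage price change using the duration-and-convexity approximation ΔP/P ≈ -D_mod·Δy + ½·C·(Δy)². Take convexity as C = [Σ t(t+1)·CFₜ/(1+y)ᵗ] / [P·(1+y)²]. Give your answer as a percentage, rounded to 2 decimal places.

With y = 0.038:
  t   CF        PV=CF/(1+0.038)^t    t·PV        t(t+1)·PV
  1        12.50        12.0424        12.0424          24.0848
  2        12.50        11.6015        23.2031          69.6092
  3        12.50        11.1768        33.5304         134.1217
  4        12.50        10.7676        43.0706         215.3528
  5       512.50       425.3115     2,126.5574      12,759.3443
  Σ                    470.8999     2,238.4038      13,202.5129
P = 470.8999; D_Mac = 4.75346 yrs; D_mod = 4.57944 yrs; C = 26.02156.
Duration effect: -4.57944 × (+0.006) = -0.027477
Convexity effect: 0.5 × 26.02156 × (0.006)² = +0.0004684
ΔP/P ≈ -0.027477 + 0.0004684 = -0.027008 = -2.7008%.

-2.70%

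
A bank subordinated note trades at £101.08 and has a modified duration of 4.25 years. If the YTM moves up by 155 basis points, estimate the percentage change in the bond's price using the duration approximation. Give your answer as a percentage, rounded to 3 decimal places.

Duration approximation: ΔP/P ≈ -D_mod · Δy = -4.25 × (+0.0155) = -0.065875.
As a percentage: -6.5875%.

-6.588%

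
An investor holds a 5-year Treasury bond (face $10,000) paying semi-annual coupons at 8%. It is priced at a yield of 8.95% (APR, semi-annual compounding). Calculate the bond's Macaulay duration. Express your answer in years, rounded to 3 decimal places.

4.200 years

Periodic yield y = 0.04475. Discount each cash flow and weight by its period:
  t   CF        PV=CF/(1+0.04475)^t    t·PV
  1       400.00       382.8667       382.8667
  2       400.00       366.4673       732.9346
  3       400.00       350.7703     1,052.3110
  4       400.00       335.7457     1,342.9828
  5       400.00       321.3646     1,606.8232
  6       400.00       307.5996     1,845.5974
  7       400.00       294.4241     2,060.9686
  8       400.00       281.8130     2,254.5036
  9       400.00       269.7420     2,427.6780
  10   10,400.00     6,712.8902    67,128.9016
  Σ                  9,623.6835    80,835.5676
Price P = Σ PV = 9,623.6835.
Macaulay duration = Σ(t·PV) / P = 80,835.5676 / 9,623.6835 = 8.39965 half-year periods.
In years: 8.39965 / 2 = 4.19982 years.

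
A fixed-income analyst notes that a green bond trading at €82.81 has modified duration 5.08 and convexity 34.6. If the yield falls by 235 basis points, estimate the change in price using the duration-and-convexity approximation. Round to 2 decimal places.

Duration effect: -D_mod·Δy = -5.08 × (-0.0235) = +0.119380
Convexity effect: ½·C·(Δy)² = 0.5 × 34.6 × (-0.0235)² = +0.009553925
ΔP/P ≈ +0.119380 + 0.009553925 = +0.128933925
ΔP ≈ 82.81 × (+0.128933925) = +10.67701832925.

+€10.68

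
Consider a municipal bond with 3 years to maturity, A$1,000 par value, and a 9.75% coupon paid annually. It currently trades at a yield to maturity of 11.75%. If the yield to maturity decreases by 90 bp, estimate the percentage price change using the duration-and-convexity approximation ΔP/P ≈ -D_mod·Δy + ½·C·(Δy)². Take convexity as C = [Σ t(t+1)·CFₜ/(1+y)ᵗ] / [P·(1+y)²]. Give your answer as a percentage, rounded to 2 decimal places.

With y = 0.1175:
  t   CF        PV=CF/(1+0.1175)^t    t·PV        t(t+1)·PV
  1        97.50        87.2483        87.2483         174.4966
  2        97.50        78.0746       156.1491         468.4474
  3     1,097.50       786.4334     2,359.3001       9,437.2004
  Σ                    951.7563     2,602.6976      10,080.1445
P = 951.7563; D_Mac = 2.73463 yrs; D_mod = 2.44709 yrs; C = 8.48098.
Duration effect: -2.44709 × (-0.009) = +0.022024
Convexity effect: 0.5 × 8.48098 × (-0.009)² = +0.0003435
ΔP/P ≈ +0.022024 + 0.0003435 = +0.022367 = +2.2367%.

+2.24%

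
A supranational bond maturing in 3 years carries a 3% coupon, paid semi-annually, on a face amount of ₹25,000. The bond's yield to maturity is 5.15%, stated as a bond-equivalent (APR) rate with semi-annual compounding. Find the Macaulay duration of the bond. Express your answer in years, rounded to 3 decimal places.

Periodic yield y = 0.02575. Discount each cash flow and weight by its period:
  t   CF        PV=CF/(1+0.02575)^t    t·PV
  1       375.00       365.5862       365.5862
  2       375.00       356.4086       712.8173
  3       375.00       347.4615     1,042.3845
  4       375.00       338.7390     1,354.9559
  5       375.00       330.2354     1,651.1771
  6    25,375.00    21,784.9665   130,709.7992
  Σ                 23,523.3972   135,836.7201
Price P = Σ PV = 23,523.3972.
Macaulay duration = Σ(t·PV) / P = 135,836.7201 / 23,523.3972 = 5.77454 half-year periods.
In years: 5.77454 / 2 = 2.88727 years.

2.887 years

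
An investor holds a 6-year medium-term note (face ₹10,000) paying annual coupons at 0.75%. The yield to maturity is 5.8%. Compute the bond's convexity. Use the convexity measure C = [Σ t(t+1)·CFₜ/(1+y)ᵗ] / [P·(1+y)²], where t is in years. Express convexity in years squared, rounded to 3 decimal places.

With y = 0.058:
  t   CF        PV=CF/(1+0.058)^t    t·PV        t(t+1)·PV
  1        75.00        70.8885        70.8885         141.7769
  2        75.00        67.0023       134.0047         402.0140
  3        75.00        63.3292       189.9877         759.9509
  4        75.00        59.8575       239.4300       1,197.1501
  5        75.00        56.5761       282.8804       1,697.2827
  6    10,075.00     7,183.4165    43,100.4991     301,703.4935
  Σ                  7,501.0701    44,017.6904     305,901.6680
P = 7,501.0701.
Convexity = Σ t(t+1)·PV / [P·(1+y)²] = 305,901.6680 / (7,501.0701 × 1.119364) = 36.43236.

36.432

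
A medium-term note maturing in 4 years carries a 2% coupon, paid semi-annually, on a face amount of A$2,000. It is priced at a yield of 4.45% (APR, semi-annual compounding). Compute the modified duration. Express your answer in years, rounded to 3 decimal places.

Periodic yield y = 0.02225. First find Macaulay duration:
  t   CF        PV=CF/(1+0.02225)^t    t·PV
  1        20.00        19.5647        19.5647
  2        20.00        19.1388        38.2777
  3        20.00        18.7223        56.1668
  4        20.00        18.3148        73.2591
  5        20.00        17.9161        89.5807
  6        20.00        17.5262       105.1571
  7        20.00        17.1447       120.0130
  8     2,020.00     1,693.9259    13,551.4074
  Σ                  1,822.2535    14,053.4265
P = 1,822.2535; Macaulay duration = 14,053.4265 / 1,822.2535 = 7.71211 half-year periods = 3.85606 years.
Modified duration = D_Mac / (1 + y) = 3.85606 / 1.02225 = 3.77213 years.

3.772 years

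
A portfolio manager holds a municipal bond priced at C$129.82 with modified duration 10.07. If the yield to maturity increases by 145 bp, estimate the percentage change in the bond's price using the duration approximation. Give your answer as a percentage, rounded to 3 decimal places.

Duration approximation: ΔP/P ≈ -D_mod · Δy = -10.07 × (+0.0145) = -0.146015.
As a percentage: -14.6015%.

-14.602%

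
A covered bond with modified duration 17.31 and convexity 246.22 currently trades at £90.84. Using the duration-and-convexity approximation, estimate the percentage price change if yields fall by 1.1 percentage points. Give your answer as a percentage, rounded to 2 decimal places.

Duration effect: -D_mod·Δy = -17.31 × (-0.011) = +0.190410
Convexity effect: ½·C·(Δy)² = 0.5 × 246.22 × (-0.011)² = +0.01489631
ΔP/P ≈ +0.190410 + 0.01489631 = +0.20530631
= +20.530631%.

+20.53%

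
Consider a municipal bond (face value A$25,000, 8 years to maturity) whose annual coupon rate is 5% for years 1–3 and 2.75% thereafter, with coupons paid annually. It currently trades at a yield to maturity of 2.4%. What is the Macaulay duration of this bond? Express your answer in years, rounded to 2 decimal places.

6.99 years

Periodic yield y = 0.024. Discount each cash flow and weight by its year:
  t   CF        PV=CF/(1+0.024)^t    t·PV
  1     1,250.00     1,220.7031     1,220.7031
  2     1,250.00     1,192.0929     2,384.1858
  3     1,250.00     1,164.1532     3,492.4597
  4       687.50       625.2776     2,501.1104
  5       687.50       610.6227     3,053.1133
  6       687.50       596.3112     3,577.8672
  7       687.50       582.3352     4,076.3461
  8    25,687.50    21,248.2020   169,985.6159
  Σ                 27,239.6978   190,291.4014
Price P = Σ PV = 27,239.6978.
Macaulay duration = Σ(t·PV) / P = 190,291.4014 / 27,239.6978 = 6.98581 years.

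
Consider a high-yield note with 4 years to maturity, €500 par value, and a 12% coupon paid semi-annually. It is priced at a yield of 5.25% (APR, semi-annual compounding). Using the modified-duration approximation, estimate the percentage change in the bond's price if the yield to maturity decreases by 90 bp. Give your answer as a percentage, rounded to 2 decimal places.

Periodic yield y = 0.02625. Modified duration first:
  t   CF        PV=CF/(1+0.02625)^t    t·PV
  1        30.00        29.2326        29.2326
  2        30.00        28.4849        56.9698
  3        30.00        27.7563        83.2689
  4        30.00        27.0463       108.1854
  5        30.00        26.3545       131.7727
  6        30.00        25.6804       154.0826
  7        30.00        25.0236       175.1649
  8       530.00       430.7750     3,446.2001
  Σ                    620.3538     4,184.8771
P = 620.3538; D_Mac = 6.74595 half-year periods = 3.37298 yrs; D_mod = 3.37298/(1+0.02625) = 3.28670 yrs.
ΔP/P ≈ -D_mod · Δy = -3.28670 × (-0.009) = +0.029580 = +2.9580%.

+2.96%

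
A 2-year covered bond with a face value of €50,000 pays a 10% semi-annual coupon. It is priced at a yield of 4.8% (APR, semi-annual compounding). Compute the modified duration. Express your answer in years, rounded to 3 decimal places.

1.825 years

Periodic yield y = 0.024. First find Macaulay duration:
  t   CF        PV=CF/(1+0.024)^t    t·PV
  1     2,500.00     2,441.4062     2,441.4062
  2     2,500.00     2,384.1858     4,768.3716
  3     2,500.00     2,328.3064     6,984.9193
  4    52,500.00    47,748.4718   190,993.8874
  Σ                 54,902.3703   205,188.5845
P = 54,902.3703; Macaulay duration = 205,188.5845 / 54,902.3703 = 3.73734 half-year periods = 1.86867 years.
Modified duration = D_Mac / (1 + y) = 1.86867 / 1.024 = 1.82487 years.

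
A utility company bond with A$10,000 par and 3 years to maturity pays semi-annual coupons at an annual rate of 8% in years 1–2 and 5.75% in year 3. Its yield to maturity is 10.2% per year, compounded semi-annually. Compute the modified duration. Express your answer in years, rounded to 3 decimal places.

Periodic yield y = 0.051. First find Macaulay duration:
  t   CF        PV=CF/(1+0.051)^t    t·PV
  1       400.00       380.5899       380.5899
  2       400.00       362.1217       724.2434
  3       400.00       344.5497     1,033.6490
  4       400.00       327.8303     1,311.3213
  5       287.50       224.1941     1,120.9707
  6    10,287.50     7,632.9699    45,797.8196
  Σ                  9,272.2557    50,368.5940
P = 9,272.2557; Macaulay duration = 50,368.5940 / 9,272.2557 = 5.43218 half-year periods = 2.71609 years.
Modified duration = D_Mac / (1 + y) = 2.71609 / 1.051 = 2.58429 years.

2.584 years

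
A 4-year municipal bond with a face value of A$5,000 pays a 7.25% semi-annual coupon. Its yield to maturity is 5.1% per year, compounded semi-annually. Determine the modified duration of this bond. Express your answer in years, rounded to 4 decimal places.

Periodic yield y = 0.0255. First find Macaulay duration:
  t   CF        PV=CF/(1+0.0255)^t    t·PV
  1       181.25       176.7431       176.7431
  2       181.25       172.3482       344.6963
  3       181.25       168.0626       504.1877
  4       181.25       163.8835       655.5342
  5       181.25       159.8084       799.0422
  6       181.25       155.8346       935.0079
  7       181.25       151.9597     1,063.7177
  8     5,181.25     4,235.9344    33,887.4756
  Σ                  5,384.5746    38,366.4047
P = 5,384.5746; Macaulay duration = 38,366.4047 / 5,384.5746 = 7.12524 half-year periods = 3.56262 years.
Modified duration = D_Mac / (1 + y) = 3.56262 / 1.0255 = 3.47403 years.

3.4740 years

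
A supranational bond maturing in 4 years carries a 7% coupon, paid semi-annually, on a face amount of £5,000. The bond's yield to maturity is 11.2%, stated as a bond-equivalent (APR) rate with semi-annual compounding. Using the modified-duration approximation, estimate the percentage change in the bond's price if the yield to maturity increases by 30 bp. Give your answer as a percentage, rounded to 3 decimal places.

Periodic yield y = 0.056. Modified duration first:
  t   CF        PV=CF/(1+0.056)^t    t·PV
  1       175.00       165.7197       165.7197
  2       175.00       156.9315       313.8631
  3       175.00       148.6094       445.8282
  4       175.00       140.7286       562.9144
  5       175.00       133.2657       666.3286
  6       175.00       126.1986       757.1916
  7       175.00       119.5063       836.5438
  8     5,175.00     3,346.5630    26,772.5042
  Σ                  4,337.5228    30,520.8936
P = 4,337.5228; D_Mac = 7.03648 half-year periods = 3.51824 yrs; D_mod = 3.51824/(1+0.056) = 3.33167 yrs.
ΔP/P ≈ -D_mod · Δy = -3.33167 × (+0.003) = -0.009995 = -0.9995%.

-1.000%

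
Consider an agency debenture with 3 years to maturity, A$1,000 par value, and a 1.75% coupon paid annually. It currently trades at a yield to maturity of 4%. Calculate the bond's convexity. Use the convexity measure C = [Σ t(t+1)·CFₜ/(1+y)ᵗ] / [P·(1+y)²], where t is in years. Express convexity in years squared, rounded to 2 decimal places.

With y = 0.04:
  t   CF        PV=CF/(1+0.04)^t    t·PV        t(t+1)·PV
  1        17.50        16.8269        16.8269          33.6538
  2        17.50        16.1797        32.3595          97.0784
  3     1,017.50       904.5538     2,713.6614      10,854.6455
  Σ                    937.5605     2,762.8478      10,985.3778
P = 937.5605.
Convexity = Σ t(t+1)·PV / [P·(1+y)²] = 10,985.3778 / (937.5605 × 1.081600) = 10.83301.

10.83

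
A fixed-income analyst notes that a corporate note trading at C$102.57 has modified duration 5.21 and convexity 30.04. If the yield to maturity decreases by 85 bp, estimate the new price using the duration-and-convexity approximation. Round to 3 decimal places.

Duration effect: -D_mod·Δy = -5.21 × (-0.0085) = +0.044285
Convexity effect: ½·C·(Δy)² = 0.5 × 30.04 × (-0.0085)² = +0.001085195
ΔP/P ≈ +0.044285 + 0.001085195 = +0.045370195
New price ≈ 102.57 × (1 + 0.045370195) = 107.22362090115.

C$107.224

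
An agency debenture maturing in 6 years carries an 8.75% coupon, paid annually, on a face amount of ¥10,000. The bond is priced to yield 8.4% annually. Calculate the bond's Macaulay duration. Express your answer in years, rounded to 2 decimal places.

4.92 years

Periodic yield y = 0.084. Discount each cash flow and weight by its year:
  t   CF        PV=CF/(1+0.084)^t    t·PV
  1       875.00       807.1956       807.1956
  2       875.00       744.6454     1,489.2907
  3       875.00       686.9422     2,060.8266
  4       875.00       633.7105     2,534.8421
  5       875.00       584.6038     2,923.0191
  6    10,875.00     6,702.7585    40,216.5510
  Σ                 10,159.8560    50,031.7252
Price P = Σ PV = 10,159.8560.
Macaulay duration = Σ(t·PV) / P = 50,031.7252 / 10,159.8560 = 4.92445 years.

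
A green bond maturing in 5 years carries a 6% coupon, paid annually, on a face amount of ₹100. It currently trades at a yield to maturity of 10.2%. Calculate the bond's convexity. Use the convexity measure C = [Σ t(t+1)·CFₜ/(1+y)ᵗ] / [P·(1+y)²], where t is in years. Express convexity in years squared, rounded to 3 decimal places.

20.864

With y = 0.102:
  t   CF        PV=CF/(1+0.102)^t    t·PV        t(t+1)·PV
  1         6.00         5.4446         5.4446          10.8893
  2         6.00         4.9407         9.8814          29.6442
  3         6.00         4.4834        13.4502          53.8007
  4         6.00         4.0684        16.2736          81.3682
  5       106.00        65.2226       326.1128       1,956.6770
  Σ                     84.1597       371.1627       2,132.3794
P = 84.1597.
Convexity = Σ t(t+1)·PV / [P·(1+y)²] = 2,132.3794 / (84.1597 × 1.214404) = 20.86398.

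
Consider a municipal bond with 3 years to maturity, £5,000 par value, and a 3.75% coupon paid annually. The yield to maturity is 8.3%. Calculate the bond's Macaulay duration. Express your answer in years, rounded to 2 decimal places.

2.89 years

Periodic yield y = 0.083. Discount each cash flow and weight by its year:
  t   CF        PV=CF/(1+0.083)^t    t·PV
  1       187.50       173.1302       173.1302
  2       187.50       159.8617       319.7233
  3     5,187.50     4,083.8778    12,251.6334
  Σ                  4,416.8697    12,744.4870
Price P = Σ PV = 4,416.8697.
Macaulay duration = Σ(t·PV) / P = 12,744.4870 / 4,416.8697 = 2.88541 years.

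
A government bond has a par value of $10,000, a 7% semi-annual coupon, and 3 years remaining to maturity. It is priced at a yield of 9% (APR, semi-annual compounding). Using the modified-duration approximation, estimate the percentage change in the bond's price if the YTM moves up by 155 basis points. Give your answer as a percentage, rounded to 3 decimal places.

-4.079%

Periodic yield y = 0.045. Modified duration first:
  t   CF        PV=CF/(1+0.045)^t    t·PV
  1       350.00       334.9282       334.9282
  2       350.00       320.5055       641.0110
  3       350.00       306.7038       920.1114
  4       350.00       293.4965     1,173.9859
  5       350.00       280.8579     1,404.2893
  6    10,350.00     7,947.7209    47,686.3253
  Σ                  9,484.2128    52,160.6512
P = 9,484.2128; D_Mac = 5.49973 half-year periods = 2.74987 yrs; D_mod = 2.74987/(1+0.045) = 2.63145 yrs.
ΔP/P ≈ -D_mod · Δy = -2.63145 × (+0.0155) = -0.040788 = -4.0788%.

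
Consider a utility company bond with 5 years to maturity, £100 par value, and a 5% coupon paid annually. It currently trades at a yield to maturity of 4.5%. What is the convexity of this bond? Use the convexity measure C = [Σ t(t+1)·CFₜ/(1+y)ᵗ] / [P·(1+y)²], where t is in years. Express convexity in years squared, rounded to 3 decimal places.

24.204

With y = 0.045:
  t   CF        PV=CF/(1+0.045)^t    t·PV        t(t+1)·PV
  1         5.00         4.7847         4.7847           9.5694
  2         5.00         4.5786         9.1573          27.4719
  3         5.00         4.3815        13.1444          52.5778
  4         5.00         4.1928        16.7712          83.8561
  5       105.00        84.2574       421.2868       2,527.7208
  Σ                    102.1950       465.1445       2,701.1960
P = 102.1950.
Convexity = Σ t(t+1)·PV / [P·(1+y)²] = 2,701.1960 / (102.1950 × 1.092025) = 24.20438.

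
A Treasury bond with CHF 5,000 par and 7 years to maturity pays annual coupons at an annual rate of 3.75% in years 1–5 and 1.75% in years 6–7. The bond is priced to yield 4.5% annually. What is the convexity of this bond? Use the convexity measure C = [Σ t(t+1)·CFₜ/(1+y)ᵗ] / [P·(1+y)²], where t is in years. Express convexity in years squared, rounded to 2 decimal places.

44.16

With y = 0.045:
  t   CF        PV=CF/(1+0.045)^t    t·PV        t(t+1)·PV
  1       187.50       179.4258       179.4258         358.8517
  2       187.50       171.6994       343.3987       1,030.1962
  3       187.50       164.3056       492.9168       1,971.6674
  4       187.50       157.2303       628.9210       3,144.6050
  5       187.50       150.4596       752.2979       4,513.7871
  6        87.50        67.1909       403.1453       2,822.0168
  7     5,087.50     3,738.4398    26,169.0784     209,352.6276
  Σ                  4,628.7513    28,969.1840     223,193.7518
P = 4,628.7513.
Convexity = Σ t(t+1)·PV / [P·(1+y)²] = 223,193.7518 / (4,628.7513 × 1.092025) = 44.15558.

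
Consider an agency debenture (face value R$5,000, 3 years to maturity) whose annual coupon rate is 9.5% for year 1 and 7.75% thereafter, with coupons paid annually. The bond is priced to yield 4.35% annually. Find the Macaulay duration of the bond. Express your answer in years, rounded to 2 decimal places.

Periodic yield y = 0.0435. Discount each cash flow and weight by its year:
  t   CF        PV=CF/(1+0.0435)^t    t·PV
  1       475.00       455.1989       455.1989
  2       387.50       355.8662       711.7325
  3     5,387.50     4,741.4363    14,224.3090
  Σ                  5,552.5014    15,391.2403
Price P = Σ PV = 5,552.5014.
Macaulay duration = Σ(t·PV) / P = 15,391.2403 / 5,552.5014 = 2.77195 years.

2.77 years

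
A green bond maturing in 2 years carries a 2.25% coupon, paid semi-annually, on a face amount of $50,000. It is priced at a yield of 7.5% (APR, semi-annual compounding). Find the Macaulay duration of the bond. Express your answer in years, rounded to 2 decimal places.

1.96 years

Periodic yield y = 0.0375. Discount each cash flow and weight by its period:
  t   CF        PV=CF/(1+0.0375)^t    t·PV
  1       562.50       542.1687       542.1687
  2       562.50       522.5722     1,045.1444
  3       562.50       503.6841     1,511.0522
  4    50,562.50    43,639.1334   174,556.5335
  Σ                 45,207.5583   177,654.8988
Price P = Σ PV = 45,207.5583.
Macaulay duration = Σ(t·PV) / P = 177,654.8988 / 45,207.5583 = 3.92976 half-year periods.
In years: 3.92976 / 2 = 1.96488 years.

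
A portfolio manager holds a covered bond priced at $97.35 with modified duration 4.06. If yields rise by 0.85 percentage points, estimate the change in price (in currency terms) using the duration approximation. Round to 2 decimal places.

-$3.36

Duration approximation: ΔP/P ≈ -D_mod · Δy = -4.06 × (+0.0085) = -0.034510.
ΔP ≈ 97.35 × (-0.034510) = -3.3595485.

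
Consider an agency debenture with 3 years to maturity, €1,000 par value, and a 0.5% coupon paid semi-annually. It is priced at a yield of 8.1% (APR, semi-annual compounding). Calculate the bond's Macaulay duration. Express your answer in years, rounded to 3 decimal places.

2.979 years

Periodic yield y = 0.0405. Discount each cash flow and weight by its period:
  t   CF        PV=CF/(1+0.0405)^t    t·PV
  1         2.50         2.4027         2.4027
  2         2.50         2.3092         4.6183
  3         2.50         2.2193         6.6579
  4         2.50         2.1329         8.5316
  5         2.50         2.0499        10.2494
  6     1,002.50       790.0087     4,740.0522
  Σ                    801.1226     4,772.5121
Price P = Σ PV = 801.1226.
Macaulay duration = Σ(t·PV) / P = 4,772.5121 / 801.1226 = 5.95728 half-year periods.
In years: 5.95728 / 2 = 2.97864 years.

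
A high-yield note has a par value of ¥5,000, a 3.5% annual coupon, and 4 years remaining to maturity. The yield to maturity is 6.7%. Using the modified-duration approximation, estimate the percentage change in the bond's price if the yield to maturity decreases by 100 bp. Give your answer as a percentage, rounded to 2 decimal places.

+3.55%

Periodic yield y = 0.067. Modified duration first:
  t   CF        PV=CF/(1+0.067)^t    t·PV
  1       175.00       164.0112       164.0112
  2       175.00       153.7125       307.4250
  3       175.00       144.0605       432.1814
  4     5,175.00     3,992.5713    15,970.2850
  Σ                  4,454.3555    16,873.9027
P = 4,454.3555; D_Mac = 3.78818 yrs; D_mod = 3.78818/(1+0.067) = 3.55031 yrs.
ΔP/P ≈ -D_mod · Δy = -3.55031 × (-0.01) = +0.035503 = +3.5503%.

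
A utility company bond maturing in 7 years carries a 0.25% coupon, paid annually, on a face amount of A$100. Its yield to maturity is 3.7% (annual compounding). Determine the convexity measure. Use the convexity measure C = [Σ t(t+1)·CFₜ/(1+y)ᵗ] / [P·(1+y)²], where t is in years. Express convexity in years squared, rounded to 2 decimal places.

With y = 0.037:
  t   CF        PV=CF/(1+0.037)^t    t·PV        t(t+1)·PV
  1         0.25         0.2411         0.2411           0.4822
  2         0.25         0.2325         0.4650           1.3949
  3         0.25         0.2242         0.6726           2.6902
  4         0.25         0.2162         0.8647           4.3237
  5         0.25         0.2085         1.0424           6.2541
  6         0.25         0.2010         1.2062           8.4434
  7       100.25        77.7380       544.1657       4,353.3252
  Σ                     79.0614       548.6575       4,376.9137
P = 79.0614.
Convexity = Σ t(t+1)·PV / [P·(1+y)²] = 4,376.9137 / (79.0614 × 1.075369) = 51.48089.

51.48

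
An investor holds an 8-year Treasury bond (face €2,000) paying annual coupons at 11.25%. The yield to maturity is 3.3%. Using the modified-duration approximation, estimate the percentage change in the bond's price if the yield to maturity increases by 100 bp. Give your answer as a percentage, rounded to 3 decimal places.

-5.958%

Periodic yield y = 0.033. Modified duration first:
  t   CF        PV=CF/(1+0.033)^t    t·PV
  1       225.00       217.8122       217.8122
  2       225.00       210.8540       421.7080
  3       225.00       204.1181       612.3544
  4       225.00       197.5974       790.3896
  5       225.00       191.2850       956.4250
  6       225.00       185.1742     1,111.0455
  7       225.00       179.2587     1,254.8110
  8     2,225.00     1,716.0401    13,728.3211
  Σ                  3,102.1398    19,092.8668
P = 3,102.1398; D_Mac = 6.15474 yrs; D_mod = 6.15474/(1+0.033) = 5.95812 yrs.
ΔP/P ≈ -D_mod · Δy = -5.95812 × (+0.01) = -0.059581 = -5.9581%.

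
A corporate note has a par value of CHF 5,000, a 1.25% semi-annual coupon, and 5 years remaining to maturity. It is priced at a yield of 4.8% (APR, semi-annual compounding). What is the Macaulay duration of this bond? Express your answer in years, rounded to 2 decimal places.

Periodic yield y = 0.024. Discount each cash flow and weight by its period:
  t   CF        PV=CF/(1+0.024)^t    t·PV
  1        31.25        30.5176        30.5176
  2        31.25        29.8023        59.6046
  3        31.25        29.1038        87.3115
  4        31.25        28.4217       113.6868
  5        31.25        27.7556       138.7779
  6        31.25        27.1051       162.6303
  7        31.25        26.4698       185.2885
  8        31.25        25.8494       206.7952
  9        31.25        25.2435       227.1919
  10    5,031.25     3,968.9564    39,689.5643
  Σ                  4,219.2252    40,901.3686
Price P = Σ PV = 4,219.2252.
Macaulay duration = Σ(t·PV) / P = 40,901.3686 / 4,219.2252 = 9.69405 half-year periods.
In years: 9.69405 / 2 = 4.84702 years.

4.85 years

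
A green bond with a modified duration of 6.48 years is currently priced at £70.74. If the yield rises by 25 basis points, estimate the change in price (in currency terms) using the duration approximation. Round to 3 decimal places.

-£1.146

Duration approximation: ΔP/P ≈ -D_mod · Δy = -6.48 × (+0.0025) = -0.016200.
ΔP ≈ 70.74 × (-0.016200) = -1.145988.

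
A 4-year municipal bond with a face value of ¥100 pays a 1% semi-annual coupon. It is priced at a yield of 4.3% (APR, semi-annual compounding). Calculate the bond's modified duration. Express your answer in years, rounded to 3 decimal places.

Periodic yield y = 0.0215. First find Macaulay duration:
  t   CF        PV=CF/(1+0.0215)^t    t·PV
  1         0.50         0.4895         0.4895
  2         0.50         0.4792         0.9583
  3         0.50         0.4691         1.4073
  4         0.50         0.4592         1.8369
  5         0.50         0.4496         2.2478
  6         0.50         0.4401         2.6405
  7         0.50         0.4308         3.0158
  8       100.50        84.7733       678.1864
  Σ                     87.9907       690.7824
P = 87.9907; Macaulay duration = 690.7824 / 87.9907 = 7.85063 half-year periods = 3.92531 years.
Modified duration = D_Mac / (1 + y) = 3.92531 / 1.0215 = 3.84270 years.

3.843 years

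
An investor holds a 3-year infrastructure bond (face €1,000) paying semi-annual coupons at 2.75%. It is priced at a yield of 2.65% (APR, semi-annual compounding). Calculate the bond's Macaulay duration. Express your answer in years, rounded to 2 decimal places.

2.90 years

Periodic yield y = 0.01325. Discount each cash flow and weight by its period:
  t   CF        PV=CF/(1+0.01325)^t    t·PV
  1        13.75        13.5702        13.5702
  2        13.75        13.3927        26.7855
  3        13.75        13.2176        39.6528
  4        13.75        13.0448        52.1791
  5        13.75        12.8742        64.3709
  6     1,013.75       936.7662     5,620.5969
  Σ                  1,002.8656     5,817.1554
Price P = Σ PV = 1,002.8656.
Macaulay duration = Σ(t·PV) / P = 5,817.1554 / 1,002.8656 = 5.80053 half-year periods.
In years: 5.80053 / 2 = 2.90027 years.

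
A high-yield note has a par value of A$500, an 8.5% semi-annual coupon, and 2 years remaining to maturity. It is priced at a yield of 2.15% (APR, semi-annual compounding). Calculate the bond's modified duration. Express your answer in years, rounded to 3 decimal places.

1.868 years

Periodic yield y = 0.01075. First find Macaulay duration:
  t   CF        PV=CF/(1+0.01075)^t    t·PV
  1        21.25        21.0240        21.0240
  2        21.25        20.8004        41.6008
  3        21.25        20.5792        61.7375
  4       521.25       499.4259     1,997.7036
  Σ                    561.8295     2,122.0659
P = 561.8295; Macaulay duration = 2,122.0659 / 561.8295 = 3.77706 half-year periods = 1.88853 years.
Modified duration = D_Mac / (1 + y) = 1.88853 / 1.01075 = 1.86845 years.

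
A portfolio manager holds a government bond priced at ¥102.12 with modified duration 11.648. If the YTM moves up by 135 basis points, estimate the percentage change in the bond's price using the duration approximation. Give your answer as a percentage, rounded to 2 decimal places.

Duration approximation: ΔP/P ≈ -D_mod · Δy = -11.648 × (+0.0135) = -0.157248.
As a percentage: -15.7248%.

-15.72%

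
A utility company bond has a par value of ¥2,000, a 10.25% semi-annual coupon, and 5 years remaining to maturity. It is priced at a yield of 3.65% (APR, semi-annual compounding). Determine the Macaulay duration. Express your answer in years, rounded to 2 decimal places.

Periodic yield y = 0.01825. Discount each cash flow and weight by its period:
  t   CF        PV=CF/(1+0.01825)^t    t·PV
  1       102.50       100.6629       100.6629
  2       102.50        98.8587       197.7175
  3       102.50        97.0869       291.2607
  4       102.50        95.3468       381.3873
  5       102.50        93.6379       468.1896
  6       102.50        91.9597       551.7580
  7       102.50        90.3115       632.1803
  8       102.50        88.6928       709.5426
  9       102.50        87.1032       783.9288
  10    2,102.50     1,754.6553    17,546.5532
  Σ                  2,598.3157    21,663.1808
Price P = Σ PV = 2,598.3157.
Macaulay duration = Σ(t·PV) / P = 21,663.1808 / 2,598.3157 = 8.33739 half-year periods.
In years: 8.33739 / 2 = 4.16870 years.

4.17 years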